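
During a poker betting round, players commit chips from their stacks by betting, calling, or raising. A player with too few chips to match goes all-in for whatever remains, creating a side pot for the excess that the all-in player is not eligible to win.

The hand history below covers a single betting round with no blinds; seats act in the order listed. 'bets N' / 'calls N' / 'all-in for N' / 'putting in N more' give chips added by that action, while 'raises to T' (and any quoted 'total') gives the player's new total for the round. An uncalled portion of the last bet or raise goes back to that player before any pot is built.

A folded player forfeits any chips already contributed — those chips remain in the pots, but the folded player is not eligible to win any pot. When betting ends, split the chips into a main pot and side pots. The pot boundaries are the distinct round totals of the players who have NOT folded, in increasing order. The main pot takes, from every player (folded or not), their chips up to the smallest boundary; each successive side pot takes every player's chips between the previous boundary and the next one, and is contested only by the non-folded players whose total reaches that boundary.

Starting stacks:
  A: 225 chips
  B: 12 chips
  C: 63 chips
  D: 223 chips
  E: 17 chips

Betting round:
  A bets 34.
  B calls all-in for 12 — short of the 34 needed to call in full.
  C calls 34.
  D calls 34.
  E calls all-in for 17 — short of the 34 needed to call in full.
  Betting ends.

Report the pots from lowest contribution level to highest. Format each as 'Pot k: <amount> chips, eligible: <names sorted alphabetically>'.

Contributions: A=34, B=12, C=34, D=34, E=17
Pot levels (distinct totals of non-folded players): 12, 17, 34
Layer 1-12: 12 each from A, B, C, D, E = 12*5 = 60 chips; eligible A, B, C, D, E
Layer 13-17: 5 each from A, C, D, E = 5*4 = 20 chips; eligible A, C, D, E
Layer 18-34: 17 each from A, C, D = 17*3 = 51 chips; eligible A, C, D

Pot 1: 60 chips, eligible: A, B, C, D, E
Pot 2: 20 chips, eligible: A, C, D, E
Pot 3: 51 chips, eligible: A, C, D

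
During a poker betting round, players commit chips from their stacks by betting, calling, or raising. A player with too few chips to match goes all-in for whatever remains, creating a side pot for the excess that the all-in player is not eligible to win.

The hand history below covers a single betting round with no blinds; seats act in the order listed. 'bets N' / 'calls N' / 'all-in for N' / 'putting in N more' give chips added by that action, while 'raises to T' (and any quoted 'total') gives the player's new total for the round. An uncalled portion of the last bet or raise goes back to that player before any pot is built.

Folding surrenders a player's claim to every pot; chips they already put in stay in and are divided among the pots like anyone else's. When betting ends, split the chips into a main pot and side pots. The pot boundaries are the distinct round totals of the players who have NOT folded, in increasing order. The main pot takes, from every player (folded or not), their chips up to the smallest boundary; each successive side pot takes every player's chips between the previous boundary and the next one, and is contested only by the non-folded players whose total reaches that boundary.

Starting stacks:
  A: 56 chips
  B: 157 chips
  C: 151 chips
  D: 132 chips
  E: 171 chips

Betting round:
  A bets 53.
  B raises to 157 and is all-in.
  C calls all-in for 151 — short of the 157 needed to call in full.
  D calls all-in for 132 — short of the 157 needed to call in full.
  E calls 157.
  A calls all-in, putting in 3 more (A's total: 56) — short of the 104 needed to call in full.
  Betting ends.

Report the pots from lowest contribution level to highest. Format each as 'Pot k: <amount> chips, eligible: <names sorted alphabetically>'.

Contributions: A=56, B=157, C=151, D=132, E=157
Pot levels (distinct totals of non-folded players): 56, 132, 151, 157
Layer 1-56: 56 each from A, B, C, D, E = 56*5 = 280 chips; eligible A, B, C, D, E
Layer 57-132: 76 each from B, C, D, E = 76*4 = 304 chips; eligible B, C, D, E
Layer 133-151: 19 each from B, C, E = 19*3 = 57 chips; eligible B, C, E
Layer 152-157: 6 each from B, E = 6*2 = 12 chips; eligible B, E

Pot 1: 280 chips, eligible: A, B, C, D, E
Pot 2: 304 chips, eligible: B, C, D, E
Pot 3: 57 chips, eligible: B, C, E
Pot 4: 12 chips, eligible: B, E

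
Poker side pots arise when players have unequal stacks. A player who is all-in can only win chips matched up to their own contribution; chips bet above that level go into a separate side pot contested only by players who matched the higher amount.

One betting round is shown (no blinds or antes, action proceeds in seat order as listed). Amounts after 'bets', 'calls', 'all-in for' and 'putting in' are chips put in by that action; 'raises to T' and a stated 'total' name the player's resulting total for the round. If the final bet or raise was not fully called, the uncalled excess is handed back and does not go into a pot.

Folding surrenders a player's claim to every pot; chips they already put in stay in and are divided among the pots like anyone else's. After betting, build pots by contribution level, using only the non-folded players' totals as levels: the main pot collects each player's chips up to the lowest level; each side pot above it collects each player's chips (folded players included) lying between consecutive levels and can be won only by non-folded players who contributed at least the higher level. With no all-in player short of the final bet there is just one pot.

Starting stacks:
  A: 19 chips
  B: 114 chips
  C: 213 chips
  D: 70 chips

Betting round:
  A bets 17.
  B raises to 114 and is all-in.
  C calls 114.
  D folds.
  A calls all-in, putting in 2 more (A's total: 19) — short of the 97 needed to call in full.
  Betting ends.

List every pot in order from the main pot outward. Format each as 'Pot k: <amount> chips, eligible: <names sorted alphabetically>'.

Pot 1: 57 chips, eligible: A, B, C
Pot 2: 190 chips, eligible: B, C

Derivation:
Contributions: A=19, B=114, C=114
Folded: D
Pot levels (distinct totals of non-folded players): 19, 114
Layer 1-19: 19 each from A, B, C = 19*3 = 57 chips; eligible A, B, C
Layer 20-114: 95 each from B, C = 95*2 = 190 chips; eligible B, C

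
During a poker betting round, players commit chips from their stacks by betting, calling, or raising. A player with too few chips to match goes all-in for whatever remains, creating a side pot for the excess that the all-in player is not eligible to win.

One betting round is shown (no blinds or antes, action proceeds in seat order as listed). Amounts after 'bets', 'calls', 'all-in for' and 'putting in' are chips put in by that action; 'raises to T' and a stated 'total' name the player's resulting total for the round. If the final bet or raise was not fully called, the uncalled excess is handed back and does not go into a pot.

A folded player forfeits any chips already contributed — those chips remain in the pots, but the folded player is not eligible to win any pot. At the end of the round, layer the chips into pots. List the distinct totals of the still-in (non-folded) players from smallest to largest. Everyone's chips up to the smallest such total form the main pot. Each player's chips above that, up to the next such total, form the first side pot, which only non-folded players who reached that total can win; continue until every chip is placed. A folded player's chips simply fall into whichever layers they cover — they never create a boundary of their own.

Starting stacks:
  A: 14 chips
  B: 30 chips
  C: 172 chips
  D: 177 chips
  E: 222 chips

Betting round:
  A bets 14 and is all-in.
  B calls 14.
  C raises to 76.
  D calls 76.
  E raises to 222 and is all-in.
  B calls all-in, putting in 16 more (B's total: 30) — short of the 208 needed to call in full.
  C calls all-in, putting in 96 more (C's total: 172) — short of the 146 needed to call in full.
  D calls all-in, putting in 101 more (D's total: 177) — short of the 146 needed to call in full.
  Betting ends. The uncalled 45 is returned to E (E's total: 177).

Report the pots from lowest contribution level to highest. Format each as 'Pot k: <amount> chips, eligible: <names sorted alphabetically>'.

Contributions (after 45 returned to E): A=14, B=30, C=172, D=177, E=177
Pot levels (distinct totals of non-folded players): 14, 30, 172, 177
Layer 1-14: 14 each from A, B, C, D, E = 14*5 = 70 chips; eligible A, B, C, D, E
Layer 15-30: 16 each from B, C, D, E = 16*4 = 64 chips; eligible B, C, D, E
Layer 31-172: 142 each from C, D, E = 142*3 = 426 chips; eligible C, D, E
Layer 173-177: 5 each from D, E = 5*2 = 10 chips; eligible D, E

Pot 1: 70 chips, eligible: A, B, C, D, E
Pot 2: 64 chips, eligible: B, C, D, E
Pot 3: 426 chips, eligible: C, D, E
Pot 4: 10 chips, eligible: D, E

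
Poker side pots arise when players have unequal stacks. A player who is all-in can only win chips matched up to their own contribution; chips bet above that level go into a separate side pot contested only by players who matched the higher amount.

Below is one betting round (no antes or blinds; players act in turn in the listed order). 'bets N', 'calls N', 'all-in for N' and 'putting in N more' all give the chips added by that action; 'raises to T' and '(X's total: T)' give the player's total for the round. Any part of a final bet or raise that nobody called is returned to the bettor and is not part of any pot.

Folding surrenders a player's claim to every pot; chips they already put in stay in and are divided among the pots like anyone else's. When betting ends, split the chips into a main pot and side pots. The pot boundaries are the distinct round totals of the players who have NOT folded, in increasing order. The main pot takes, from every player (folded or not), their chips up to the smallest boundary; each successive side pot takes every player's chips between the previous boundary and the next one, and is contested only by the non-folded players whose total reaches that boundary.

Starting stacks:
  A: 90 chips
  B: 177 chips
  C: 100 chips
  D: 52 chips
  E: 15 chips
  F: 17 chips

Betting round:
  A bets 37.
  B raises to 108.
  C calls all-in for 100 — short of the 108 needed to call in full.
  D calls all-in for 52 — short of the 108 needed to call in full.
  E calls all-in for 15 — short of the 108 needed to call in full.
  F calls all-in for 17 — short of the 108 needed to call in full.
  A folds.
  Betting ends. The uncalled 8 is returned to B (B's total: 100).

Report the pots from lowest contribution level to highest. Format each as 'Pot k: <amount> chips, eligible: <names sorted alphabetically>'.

Contributions (after 8 returned to B): A=37, B=100, C=100, D=52, E=15, F=17
Folded: A
Pot levels (distinct totals of non-folded players): 15, 17, 52, 100
Layer 1-15: 15 each from A, B, C, D, E, F = 15*6 = 90 chips; eligible B, C, D, E, F
Layer 16-17: 2 each from A, B, C, D, F = 2*5 = 10 chips; eligible B, C, D, F
Layer 18-52: A 20 + B 35 + C 35 + D 35 = 125 chips; eligible B, C, D
Layer 53-100: 48 each from B, C = 48*2 = 96 chips; eligible B, C

Pot 1: 90 chips, eligible: B, C, D, E, F
Pot 2: 10 chips, eligible: B, C, D, F
Pot 3: 125 chips, eligible: B, C, D
Pot 4: 96 chips, eligible: B, C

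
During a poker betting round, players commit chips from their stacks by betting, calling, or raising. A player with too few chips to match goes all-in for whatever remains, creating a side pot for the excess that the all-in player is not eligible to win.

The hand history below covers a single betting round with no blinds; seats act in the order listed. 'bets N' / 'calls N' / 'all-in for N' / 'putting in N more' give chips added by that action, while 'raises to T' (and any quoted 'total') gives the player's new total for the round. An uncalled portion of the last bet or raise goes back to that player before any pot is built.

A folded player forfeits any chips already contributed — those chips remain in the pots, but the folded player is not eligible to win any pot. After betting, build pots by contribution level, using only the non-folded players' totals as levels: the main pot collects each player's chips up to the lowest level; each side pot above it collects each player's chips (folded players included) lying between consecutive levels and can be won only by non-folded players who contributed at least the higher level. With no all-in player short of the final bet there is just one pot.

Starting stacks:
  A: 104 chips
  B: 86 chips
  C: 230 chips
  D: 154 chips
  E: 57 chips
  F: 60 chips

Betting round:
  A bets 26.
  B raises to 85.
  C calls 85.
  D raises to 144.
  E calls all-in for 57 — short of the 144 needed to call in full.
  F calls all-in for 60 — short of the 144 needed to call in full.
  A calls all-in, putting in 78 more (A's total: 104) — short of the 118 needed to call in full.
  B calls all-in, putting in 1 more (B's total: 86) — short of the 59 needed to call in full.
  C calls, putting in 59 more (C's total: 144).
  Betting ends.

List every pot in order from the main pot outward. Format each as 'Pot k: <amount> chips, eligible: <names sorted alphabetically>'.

Pot 1: 342 chips, eligible: A, B, C, D, E, F
Pot 2: 15 chips, eligible: A, B, C, D, F
Pot 3: 104 chips, eligible: A, B, C, D
Pot 4: 54 chips, eligible: A, C, D
Pot 5: 80 chips, eligible: C, D

Derivation:
Contributions: A=104, B=86, C=144, D=144, E=57, F=60
Pot levels (distinct totals of non-folded players): 57, 60, 86, 104, 144
Layer 1-57: 57 each from A, B, C, D, E, F = 57*6 = 342 chips; eligible A, B, C, D, E, F
Layer 58-60: 3 each from A, B, C, D, F = 3*5 = 15 chips; eligible A, B, C, D, F
Layer 61-86: 26 each from A, B, C, D = 26*4 = 104 chips; eligible A, B, C, D
Layer 87-104: 18 each from A, C, D = 18*3 = 54 chips; eligible A, C, D
Layer 105-144: 40 each from C, D = 40*2 = 80 chips; eligible C, D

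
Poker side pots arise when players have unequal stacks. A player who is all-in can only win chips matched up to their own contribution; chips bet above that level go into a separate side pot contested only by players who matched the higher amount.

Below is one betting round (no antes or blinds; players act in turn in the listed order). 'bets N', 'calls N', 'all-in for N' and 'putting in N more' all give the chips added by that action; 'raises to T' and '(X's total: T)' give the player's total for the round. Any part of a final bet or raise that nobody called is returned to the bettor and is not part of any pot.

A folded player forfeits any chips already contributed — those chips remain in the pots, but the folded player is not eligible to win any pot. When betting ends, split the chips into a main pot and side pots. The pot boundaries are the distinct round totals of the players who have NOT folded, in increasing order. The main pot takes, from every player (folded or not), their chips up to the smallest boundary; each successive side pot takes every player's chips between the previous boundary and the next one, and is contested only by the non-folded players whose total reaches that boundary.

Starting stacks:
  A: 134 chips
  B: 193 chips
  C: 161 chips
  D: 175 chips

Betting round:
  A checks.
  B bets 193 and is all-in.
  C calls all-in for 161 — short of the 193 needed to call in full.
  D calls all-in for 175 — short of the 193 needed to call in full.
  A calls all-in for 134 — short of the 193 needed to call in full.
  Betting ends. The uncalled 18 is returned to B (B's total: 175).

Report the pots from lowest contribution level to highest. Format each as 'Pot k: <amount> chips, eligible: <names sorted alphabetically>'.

Pot 1: 536 chips, eligible: A, B, C, D
Pot 2: 81 chips, eligible: B, C, D
Pot 3: 28 chips, eligible: B, D

Derivation:
Contributions (after 18 returned to B): A=134, B=175, C=161, D=175
Pot levels (distinct totals of non-folded players): 134, 161, 175
Layer 1-134: 134 each from A, B, C, D = 134*4 = 536 chips; eligible A, B, C, D
Layer 135-161: 27 each from B, C, D = 27*3 = 81 chips; eligible B, C, D
Layer 162-175: 14 each from B, D = 14*2 = 28 chips; eligible B, D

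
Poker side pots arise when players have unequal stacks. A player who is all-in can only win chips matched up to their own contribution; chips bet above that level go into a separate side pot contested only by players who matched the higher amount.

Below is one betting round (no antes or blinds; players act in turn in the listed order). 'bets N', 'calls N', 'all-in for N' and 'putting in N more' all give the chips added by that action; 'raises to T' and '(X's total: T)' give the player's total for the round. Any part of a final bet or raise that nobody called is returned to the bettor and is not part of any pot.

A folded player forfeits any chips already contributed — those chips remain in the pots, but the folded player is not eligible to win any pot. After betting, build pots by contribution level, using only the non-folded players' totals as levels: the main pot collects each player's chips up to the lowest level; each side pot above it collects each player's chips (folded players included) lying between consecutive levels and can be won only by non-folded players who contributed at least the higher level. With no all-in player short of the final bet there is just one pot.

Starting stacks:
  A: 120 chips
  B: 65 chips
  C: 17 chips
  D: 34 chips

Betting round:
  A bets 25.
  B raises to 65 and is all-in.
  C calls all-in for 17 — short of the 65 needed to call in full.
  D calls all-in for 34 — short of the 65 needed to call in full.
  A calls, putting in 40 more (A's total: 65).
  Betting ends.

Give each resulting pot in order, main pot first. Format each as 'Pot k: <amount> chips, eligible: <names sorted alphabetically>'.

Pot 1: 68 chips, eligible: A, B, C, D
Pot 2: 51 chips, eligible: A, B, D
Pot 3: 62 chips, eligible: A, B

Derivation:
Contributions: A=65, B=65, C=17, D=34
Pot levels (distinct totals of non-folded players): 17, 34, 65
Layer 1-17: 17 each from A, B, C, D = 17*4 = 68 chips; eligible A, B, C, D
Layer 18-34: 17 each from A, B, D = 17*3 = 51 chips; eligible A, B, D
Layer 35-65: 31 each from A, B = 31*2 = 62 chips; eligible A, B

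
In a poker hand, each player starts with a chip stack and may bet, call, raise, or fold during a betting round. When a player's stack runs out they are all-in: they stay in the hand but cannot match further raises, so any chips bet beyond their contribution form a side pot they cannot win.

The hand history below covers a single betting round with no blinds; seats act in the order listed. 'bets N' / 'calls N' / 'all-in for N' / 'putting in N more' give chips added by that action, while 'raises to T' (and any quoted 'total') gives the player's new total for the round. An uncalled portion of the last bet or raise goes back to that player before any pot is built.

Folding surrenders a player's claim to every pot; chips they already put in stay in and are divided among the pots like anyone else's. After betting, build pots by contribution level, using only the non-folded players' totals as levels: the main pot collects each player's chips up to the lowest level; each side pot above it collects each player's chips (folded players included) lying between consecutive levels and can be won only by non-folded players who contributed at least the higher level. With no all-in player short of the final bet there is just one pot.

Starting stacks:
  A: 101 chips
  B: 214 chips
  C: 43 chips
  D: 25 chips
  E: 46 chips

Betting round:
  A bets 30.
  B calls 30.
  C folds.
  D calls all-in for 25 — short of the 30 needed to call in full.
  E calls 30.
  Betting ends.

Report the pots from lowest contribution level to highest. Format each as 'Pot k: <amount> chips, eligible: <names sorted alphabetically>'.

Pot 1: 100 chips, eligible: A, B, D, E
Pot 2: 15 chips, eligible: A, B, E

Derivation:
Contributions: A=30, B=30, D=25, E=30
Folded: C
Pot levels (distinct totals of non-folded players): 25, 30
Layer 1-25: 25 each from A, B, D, E = 25*4 = 100 chips; eligible A, B, D, E
Layer 26-30: 5 each from A, B, E = 5*3 = 15 chips; eligible A, B, E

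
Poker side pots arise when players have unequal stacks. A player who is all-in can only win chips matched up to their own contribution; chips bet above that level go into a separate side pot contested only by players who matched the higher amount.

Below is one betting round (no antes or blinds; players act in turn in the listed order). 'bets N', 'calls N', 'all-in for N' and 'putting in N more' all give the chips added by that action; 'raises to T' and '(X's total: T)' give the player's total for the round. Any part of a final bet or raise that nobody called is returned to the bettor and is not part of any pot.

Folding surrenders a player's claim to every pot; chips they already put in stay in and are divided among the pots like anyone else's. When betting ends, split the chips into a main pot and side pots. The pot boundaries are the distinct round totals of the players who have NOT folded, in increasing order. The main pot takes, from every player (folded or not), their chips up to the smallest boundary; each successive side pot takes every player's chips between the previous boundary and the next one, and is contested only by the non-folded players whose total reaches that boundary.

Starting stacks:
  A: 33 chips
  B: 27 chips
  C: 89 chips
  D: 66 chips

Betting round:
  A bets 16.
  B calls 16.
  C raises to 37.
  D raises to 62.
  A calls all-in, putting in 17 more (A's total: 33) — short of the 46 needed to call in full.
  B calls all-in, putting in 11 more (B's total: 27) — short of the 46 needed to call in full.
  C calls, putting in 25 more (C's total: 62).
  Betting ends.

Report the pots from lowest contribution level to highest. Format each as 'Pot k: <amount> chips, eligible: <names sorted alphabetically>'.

Pot 1: 108 chips, eligible: A, B, C, D
Pot 2: 18 chips, eligible: A, C, D
Pot 3: 58 chips, eligible: C, D

Derivation:
Contributions: A=33, B=27, C=62, D=62
Pot levels (distinct totals of non-folded players): 27, 33, 62
Layer 1-27: 27 each from A, B, C, D = 27*4 = 108 chips; eligible A, B, C, D
Layer 28-33: 6 each from A, C, D = 6*3 = 18 chips; eligible A, C, D
Layer 34-62: 29 each from C, D = 29*2 = 58 chips; eligible C, D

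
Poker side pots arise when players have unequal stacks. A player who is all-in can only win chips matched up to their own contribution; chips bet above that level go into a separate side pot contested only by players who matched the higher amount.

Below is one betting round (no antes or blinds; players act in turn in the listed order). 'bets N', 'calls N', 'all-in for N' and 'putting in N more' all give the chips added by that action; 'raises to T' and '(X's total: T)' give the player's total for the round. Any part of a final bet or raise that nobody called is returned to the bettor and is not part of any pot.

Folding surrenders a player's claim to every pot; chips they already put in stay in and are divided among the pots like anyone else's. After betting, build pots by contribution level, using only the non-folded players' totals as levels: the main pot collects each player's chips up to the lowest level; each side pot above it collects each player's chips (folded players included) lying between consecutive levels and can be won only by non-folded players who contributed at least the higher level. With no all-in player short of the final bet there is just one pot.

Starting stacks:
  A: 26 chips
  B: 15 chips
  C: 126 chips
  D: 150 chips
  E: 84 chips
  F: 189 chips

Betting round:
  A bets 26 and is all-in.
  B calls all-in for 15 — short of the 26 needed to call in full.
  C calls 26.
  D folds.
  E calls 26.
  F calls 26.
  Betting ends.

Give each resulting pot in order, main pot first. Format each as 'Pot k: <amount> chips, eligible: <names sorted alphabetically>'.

Pot 1: 75 chips, eligible: A, B, C, E, F
Pot 2: 44 chips, eligible: A, C, E, F

Derivation:
Contributions: A=26, B=15, C=26, E=26, F=26
Folded: D
Pot levels (distinct totals of non-folded players): 15, 26
Layer 1-15: 15 each from A, B, C, E, F = 15*5 = 75 chips; eligible A, B, C, E, F
Layer 16-26: 11 each from A, C, E, F = 11*4 = 44 chips; eligible A, C, E, F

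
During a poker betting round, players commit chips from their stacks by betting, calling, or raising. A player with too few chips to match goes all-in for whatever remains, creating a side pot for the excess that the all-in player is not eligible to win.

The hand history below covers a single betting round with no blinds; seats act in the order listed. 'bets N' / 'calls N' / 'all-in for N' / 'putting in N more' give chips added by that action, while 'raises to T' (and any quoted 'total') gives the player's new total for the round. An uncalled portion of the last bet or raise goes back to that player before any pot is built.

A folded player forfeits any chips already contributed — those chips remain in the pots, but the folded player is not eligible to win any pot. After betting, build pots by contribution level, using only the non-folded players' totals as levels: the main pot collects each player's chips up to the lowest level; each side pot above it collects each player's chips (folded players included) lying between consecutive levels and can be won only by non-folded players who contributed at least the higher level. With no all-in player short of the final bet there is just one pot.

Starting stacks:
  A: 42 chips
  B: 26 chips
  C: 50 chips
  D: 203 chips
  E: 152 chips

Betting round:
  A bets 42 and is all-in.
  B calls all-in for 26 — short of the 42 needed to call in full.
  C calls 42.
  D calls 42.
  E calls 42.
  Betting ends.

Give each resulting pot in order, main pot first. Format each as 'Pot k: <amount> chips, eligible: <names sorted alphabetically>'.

Contributions: A=42, B=26, C=42, D=42, E=42
Pot levels (distinct totals of non-folded players): 26, 42
Layer 1-26: 26 each from A, B, C, D, E = 26*5 = 130 chips; eligible A, B, C, D, E
Layer 27-42: 16 each from A, C, D, E = 16*4 = 64 chips; eligible A, C, D, E

Pot 1: 130 chips, eligible: A, B, C, D, E
Pot 2: 64 chips, eligible: A, C, D, E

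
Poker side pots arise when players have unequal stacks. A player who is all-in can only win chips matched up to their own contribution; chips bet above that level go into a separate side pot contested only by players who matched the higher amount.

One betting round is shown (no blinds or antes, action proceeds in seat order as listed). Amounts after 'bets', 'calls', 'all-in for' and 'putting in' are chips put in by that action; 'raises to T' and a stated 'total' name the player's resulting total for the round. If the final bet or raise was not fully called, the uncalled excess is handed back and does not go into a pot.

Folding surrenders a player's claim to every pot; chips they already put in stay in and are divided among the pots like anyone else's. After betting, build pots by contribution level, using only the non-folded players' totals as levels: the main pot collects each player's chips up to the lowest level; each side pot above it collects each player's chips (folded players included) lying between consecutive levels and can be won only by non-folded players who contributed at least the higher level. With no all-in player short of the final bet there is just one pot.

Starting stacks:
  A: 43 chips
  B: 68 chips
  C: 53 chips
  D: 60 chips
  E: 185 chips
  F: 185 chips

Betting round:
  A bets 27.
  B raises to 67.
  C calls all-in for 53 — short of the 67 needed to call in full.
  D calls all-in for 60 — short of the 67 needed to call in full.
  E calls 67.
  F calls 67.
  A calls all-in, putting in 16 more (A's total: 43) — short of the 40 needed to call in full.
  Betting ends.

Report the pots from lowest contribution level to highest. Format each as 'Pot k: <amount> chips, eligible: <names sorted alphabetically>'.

Pot 1: 258 chips, eligible: A, B, C, D, E, F
Pot 2: 50 chips, eligible: B, C, D, E, F
Pot 3: 28 chips, eligible: B, D, E, F
Pot 4: 21 chips, eligible: B, E, F

Derivation:
Contributions: A=43, B=67, C=53, D=60, E=67, F=67
Pot levels (distinct totals of non-folded players): 43, 53, 60, 67
Layer 1-43: 43 each from A, B, C, D, E, F = 43*6 = 258 chips; eligible A, B, C, D, E, F
Layer 44-53: 10 each from B, C, D, E, F = 10*5 = 50 chips; eligible B, C, D, E, F
Layer 54-60: 7 each from B, D, E, F = 7*4 = 28 chips; eligible B, D, E, F
Layer 61-67: 7 each from B, E, F = 7*3 = 21 chips; eligible B, E, F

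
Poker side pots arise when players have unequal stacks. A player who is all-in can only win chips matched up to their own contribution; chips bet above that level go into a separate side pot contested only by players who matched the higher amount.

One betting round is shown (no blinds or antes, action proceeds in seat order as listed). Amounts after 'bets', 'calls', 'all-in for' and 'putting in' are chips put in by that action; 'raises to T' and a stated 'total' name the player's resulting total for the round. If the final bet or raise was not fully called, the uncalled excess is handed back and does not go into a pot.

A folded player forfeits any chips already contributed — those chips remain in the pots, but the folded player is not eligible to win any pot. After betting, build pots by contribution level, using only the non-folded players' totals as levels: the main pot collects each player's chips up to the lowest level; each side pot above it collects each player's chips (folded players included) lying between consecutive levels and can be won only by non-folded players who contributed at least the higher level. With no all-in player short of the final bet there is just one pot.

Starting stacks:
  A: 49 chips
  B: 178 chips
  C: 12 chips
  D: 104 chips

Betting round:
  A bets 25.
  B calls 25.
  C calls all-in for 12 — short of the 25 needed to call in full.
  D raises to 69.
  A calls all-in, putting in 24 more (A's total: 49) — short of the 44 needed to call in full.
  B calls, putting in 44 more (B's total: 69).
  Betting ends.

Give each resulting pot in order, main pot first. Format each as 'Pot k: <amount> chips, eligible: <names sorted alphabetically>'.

Pot 1: 48 chips, eligible: A, B, C, D
Pot 2: 111 chips, eligible: A, B, D
Pot 3: 40 chips, eligible: B, D

Derivation:
Contributions: A=49, B=69, C=12, D=69
Pot levels (distinct totals of non-folded players): 12, 49, 69
Layer 1-12: 12 each from A, B, C, D = 12*4 = 48 chips; eligible A, B, C, D
Layer 13-49: 37 each from A, B, D = 37*3 = 111 chips; eligible A, B, D
Layer 50-69: 20 each from B, D = 20*2 = 40 chips; eligible B, D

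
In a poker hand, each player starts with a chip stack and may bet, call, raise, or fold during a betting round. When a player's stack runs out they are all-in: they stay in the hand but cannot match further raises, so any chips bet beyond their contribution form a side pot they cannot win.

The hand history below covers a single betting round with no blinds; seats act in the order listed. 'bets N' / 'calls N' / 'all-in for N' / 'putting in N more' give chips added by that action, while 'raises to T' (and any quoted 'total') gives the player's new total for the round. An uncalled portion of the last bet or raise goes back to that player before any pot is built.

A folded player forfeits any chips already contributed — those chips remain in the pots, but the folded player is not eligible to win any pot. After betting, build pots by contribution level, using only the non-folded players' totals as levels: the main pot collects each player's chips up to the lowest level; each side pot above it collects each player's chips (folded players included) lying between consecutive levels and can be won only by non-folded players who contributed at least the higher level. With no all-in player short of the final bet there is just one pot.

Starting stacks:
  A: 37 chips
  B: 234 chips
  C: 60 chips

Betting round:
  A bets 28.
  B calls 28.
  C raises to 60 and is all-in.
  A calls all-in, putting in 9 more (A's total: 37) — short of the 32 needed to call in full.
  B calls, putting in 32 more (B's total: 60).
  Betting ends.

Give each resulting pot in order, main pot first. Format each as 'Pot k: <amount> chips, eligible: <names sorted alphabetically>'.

Contributions: A=37, B=60, C=60
Pot levels (distinct totals of non-folded players): 37, 60
Layer 1-37: 37 each from A, B, C = 37*3 = 111 chips; eligible A, B, C
Layer 38-60: 23 each from B, C = 23*2 = 46 chips; eligible B, C

Pot 1: 111 chips, eligible: A, B, C
Pot 2: 46 chips, eligible: B, C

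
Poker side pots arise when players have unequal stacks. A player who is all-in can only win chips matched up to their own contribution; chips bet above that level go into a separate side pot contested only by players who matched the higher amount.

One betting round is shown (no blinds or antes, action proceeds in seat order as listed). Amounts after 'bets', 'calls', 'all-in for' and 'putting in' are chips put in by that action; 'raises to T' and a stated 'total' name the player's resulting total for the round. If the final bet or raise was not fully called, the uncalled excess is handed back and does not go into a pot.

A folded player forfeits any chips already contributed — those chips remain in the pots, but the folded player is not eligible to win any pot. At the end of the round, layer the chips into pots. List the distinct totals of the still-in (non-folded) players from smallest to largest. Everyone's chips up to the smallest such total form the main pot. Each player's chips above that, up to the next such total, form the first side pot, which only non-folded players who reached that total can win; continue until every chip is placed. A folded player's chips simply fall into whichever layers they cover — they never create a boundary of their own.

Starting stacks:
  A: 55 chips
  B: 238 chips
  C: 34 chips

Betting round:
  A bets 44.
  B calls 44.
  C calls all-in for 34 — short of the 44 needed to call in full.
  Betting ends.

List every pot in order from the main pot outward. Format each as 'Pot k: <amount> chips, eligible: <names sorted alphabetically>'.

Contributions: A=44, B=44, C=34
Pot levels (distinct totals of non-folded players): 34, 44
Layer 1-34: 34 each from A, B, C = 34*3 = 102 chips; eligible A, B, C
Layer 35-44: 10 each from A, B = 10*2 = 20 chips; eligible A, B

Pot 1: 102 chips, eligible: A, B, C
Pot 2: 20 chips, eligible: A, B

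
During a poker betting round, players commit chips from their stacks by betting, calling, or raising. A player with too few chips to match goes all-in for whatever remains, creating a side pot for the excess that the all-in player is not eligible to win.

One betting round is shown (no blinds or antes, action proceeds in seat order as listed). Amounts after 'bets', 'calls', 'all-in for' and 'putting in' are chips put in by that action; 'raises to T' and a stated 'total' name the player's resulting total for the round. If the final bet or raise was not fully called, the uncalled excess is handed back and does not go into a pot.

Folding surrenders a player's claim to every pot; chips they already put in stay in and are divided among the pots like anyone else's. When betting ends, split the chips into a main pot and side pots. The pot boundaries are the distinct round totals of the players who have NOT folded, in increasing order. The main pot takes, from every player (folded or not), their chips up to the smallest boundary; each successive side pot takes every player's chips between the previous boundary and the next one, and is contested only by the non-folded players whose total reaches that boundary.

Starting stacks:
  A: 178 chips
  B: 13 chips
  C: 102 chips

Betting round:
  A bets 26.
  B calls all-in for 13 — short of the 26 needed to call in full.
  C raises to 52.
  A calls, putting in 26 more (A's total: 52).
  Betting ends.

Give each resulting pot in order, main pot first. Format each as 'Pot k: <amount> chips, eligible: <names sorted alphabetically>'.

Pot 1: 39 chips, eligible: A, B, C
Pot 2: 78 chips, eligible: A, C

Derivation:
Contributions: A=52, B=13, C=52
Pot levels (distinct totals of non-folded players): 13, 52
Layer 1-13: 13 each from A, B, C = 13*3 = 39 chips; eligible A, B, C
Layer 14-52: 39 each from A, C = 39*2 = 78 chips; eligible A, C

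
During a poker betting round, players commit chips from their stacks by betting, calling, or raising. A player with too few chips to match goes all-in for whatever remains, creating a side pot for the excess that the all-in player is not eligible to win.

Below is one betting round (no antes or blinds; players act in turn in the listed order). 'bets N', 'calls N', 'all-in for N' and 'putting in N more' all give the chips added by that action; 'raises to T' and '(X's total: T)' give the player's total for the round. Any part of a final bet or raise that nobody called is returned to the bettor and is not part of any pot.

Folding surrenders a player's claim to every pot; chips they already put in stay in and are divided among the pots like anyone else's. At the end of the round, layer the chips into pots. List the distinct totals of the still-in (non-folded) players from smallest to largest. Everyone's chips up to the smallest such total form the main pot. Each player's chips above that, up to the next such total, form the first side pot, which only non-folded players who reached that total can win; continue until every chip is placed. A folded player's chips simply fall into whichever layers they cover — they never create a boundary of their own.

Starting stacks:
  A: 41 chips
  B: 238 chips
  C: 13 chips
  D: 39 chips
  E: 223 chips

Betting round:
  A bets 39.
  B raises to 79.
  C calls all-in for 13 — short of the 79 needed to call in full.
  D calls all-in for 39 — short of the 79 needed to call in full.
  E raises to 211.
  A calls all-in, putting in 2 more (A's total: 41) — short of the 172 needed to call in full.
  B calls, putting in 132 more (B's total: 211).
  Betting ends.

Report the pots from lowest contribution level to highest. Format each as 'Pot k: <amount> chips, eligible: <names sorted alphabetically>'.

Contributions: A=41, B=211, C=13, D=39, E=211
Pot levels (distinct totals of non-folded players): 13, 39, 41, 211
Layer 1-13: 13 each from A, B, C, D, E = 13*5 = 65 chips; eligible A, B, C, D, E
Layer 14-39: 26 each from A, B, D, E = 26*4 = 104 chips; eligible A, B, D, E
Layer 40-41: 2 each from A, B, E = 2*3 = 6 chips; eligible A, B, E
Layer 42-211: 170 each from B, E = 170*2 = 340 chips; eligible B, E

Pot 1: 65 chips, eligible: A, B, C, D, E
Pot 2: 104 chips, eligible: A, B, D, E
Pot 3: 6 chips, eligible: A, B, E
Pot 4: 340 chips, eligible: B, E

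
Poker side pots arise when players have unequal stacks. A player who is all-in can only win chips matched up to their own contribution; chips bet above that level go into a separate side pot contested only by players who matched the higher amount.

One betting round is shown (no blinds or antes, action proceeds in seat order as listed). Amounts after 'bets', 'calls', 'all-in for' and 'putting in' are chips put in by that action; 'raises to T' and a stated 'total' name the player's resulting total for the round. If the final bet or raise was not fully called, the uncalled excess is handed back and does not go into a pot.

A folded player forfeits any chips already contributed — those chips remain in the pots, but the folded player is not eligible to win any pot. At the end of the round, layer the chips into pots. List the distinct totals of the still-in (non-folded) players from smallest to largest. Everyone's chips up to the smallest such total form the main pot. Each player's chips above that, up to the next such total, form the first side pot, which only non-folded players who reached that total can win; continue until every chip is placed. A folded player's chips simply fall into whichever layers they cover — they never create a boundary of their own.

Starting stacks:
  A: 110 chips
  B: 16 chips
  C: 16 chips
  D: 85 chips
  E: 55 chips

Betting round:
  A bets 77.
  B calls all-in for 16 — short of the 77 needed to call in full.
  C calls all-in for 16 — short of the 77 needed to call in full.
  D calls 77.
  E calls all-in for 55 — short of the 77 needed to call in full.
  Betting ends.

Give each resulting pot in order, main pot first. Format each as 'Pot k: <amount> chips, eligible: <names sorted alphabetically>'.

Contributions: A=77, B=16, C=16, D=77, E=55
Pot levels (distinct totals of non-folded players): 16, 55, 77
Layer 1-16: 16 each from A, B, C, D, E = 16*5 = 80 chips; eligible A, B, C, D, E
Layer 17-55: 39 each from A, D, E = 39*3 = 117 chips; eligible A, D, E
Layer 56-77: 22 each from A, D = 22*2 = 44 chips; eligible A, D

Pot 1: 80 chips, eligible: A, B, C, D, E
Pot 2: 117 chips, eligible: A, D, E
Pot 3: 44 chips, eligible: A, D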